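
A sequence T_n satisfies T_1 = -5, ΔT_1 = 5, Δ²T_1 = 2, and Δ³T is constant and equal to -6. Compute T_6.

Build the table forward from the leading diagonal:
D3: -6  -6  -6  -6  -6  -6
D2: 2  -4  -10  -16  -22  -28
D1: 5  7  3  -7  -23  -45
T: -5  0  7  10  3  -20

-20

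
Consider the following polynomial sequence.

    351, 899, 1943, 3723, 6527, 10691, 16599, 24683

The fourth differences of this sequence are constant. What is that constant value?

D1: 548, 1044, 1780, 2804, 4164, 5908, 8084
D2: 496, 736, 1024, 1360, 1744, 2176
D3: 240, 288, 336, 384, 432
D4: 48, 48, 48, 48

48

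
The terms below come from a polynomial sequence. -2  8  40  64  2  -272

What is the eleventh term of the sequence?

-12592

First differences: 10 , 32 , 24 , -62 , -274
Second differences: 22 , -8 , -86 , -212
Third differences: -30 , -78 , -126
Fourth differences: -48 , -48
The fourth differences are constant (-48).
-126 − 48 = -174;  -212 − 174 = -386;  -274 − 386 = -660;  -272 − 660 = -932
-174 − 48 = -222;  -386 − 222 = -608;  -660 − 608 = -1268;  -932 − 1268 = -2200
-222 − 48 = -270;  -608 − 270 = -878;  -1268 − 878 = -2146;  -2200 − 2146 = -4346
-270 − 48 = -318;  -878 − 318 = -1196;  -2146 − 1196 = -3342;  -4346 − 3342 = -7688
-318 − 48 = -366;  -1196 − 366 = -1562;  -3342 − 1562 = -4904;  -7688 − 4904 = -12592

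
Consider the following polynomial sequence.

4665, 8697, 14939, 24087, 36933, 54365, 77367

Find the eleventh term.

Δ: 4032, 6242, 9148, 12846, 17432, 23002
Δ²: 2210, 2906, 3698, 4586, 5570
Δ³: 696, 792, 888, 984
Δ⁴: 96, 96, 96
Fourth differences constant at 96.
984 + 96 = 1080;  5570 + 1080 = 6650;  23002 + 6650 = 29652;  77367 + 29652 = 107019
1080 + 96 = 1176;  6650 + 1176 = 7826;  29652 + 7826 = 37478;  107019 + 37478 = 144497
1176 + 96 = 1272;  7826 + 1272 = 9098;  37478 + 9098 = 46576;  144497 + 46576 = 191073
1272 + 96 = 1368;  9098 + 1368 = 10466;  46576 + 10466 = 57042;  191073 + 57042 = 248115

248115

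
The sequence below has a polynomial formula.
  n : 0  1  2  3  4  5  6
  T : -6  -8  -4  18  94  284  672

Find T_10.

6724

-2, 4, 22, 76, 190, 388
6, 18, 54, 114, 198
12, 36, 60, 84
24, 24, 24
Fourth differences constant at 24.
84 + 24 = 108;  198 + 108 = 306;  388 + 306 = 694;  672 + 694 = 1366
108 + 24 = 132;  306 + 132 = 438;  694 + 438 = 1132;  1366 + 1132 = 2498
132 + 24 = 156;  438 + 156 = 594;  1132 + 594 = 1726;  2498 + 1726 = 4224
156 + 24 = 180;  594 + 180 = 774;  1726 + 774 = 2500;  4224 + 2500 = 6724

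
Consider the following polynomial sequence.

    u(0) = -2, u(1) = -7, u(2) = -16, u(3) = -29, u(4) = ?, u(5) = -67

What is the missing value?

Using the first 4 terms:
D1: -5, -9, -13
D2: -4, -4
Constant second difference = -4.
Extend forward: -13 − 4 = -17;  -29 − 17 = -46

-46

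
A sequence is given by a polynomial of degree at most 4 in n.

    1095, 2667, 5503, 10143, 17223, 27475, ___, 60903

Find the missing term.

Using the first 6 terms:
First differences: 1572, 2836, 4640, 7080, 10252
Second differences: 1264, 1804, 2440, 3172
Third differences: 540, 636, 732
Fourth differences: 96, 96
Constant fourth difference = 96.
Extend forward: 732 + 96 = 828;  3172 + 828 = 4000;  10252 + 4000 = 14252;  27475 + 14252 = 41727

41727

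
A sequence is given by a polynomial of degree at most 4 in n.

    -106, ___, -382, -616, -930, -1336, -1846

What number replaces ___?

-216

Using the last 5 terms:
-234  -314  -406  -510
-80  -92  -104
-12  -12
Constant third difference = -12.
Extend backward: -80 + 12 = -68;  -234 + 68 = -166;  -382 + 166 = -216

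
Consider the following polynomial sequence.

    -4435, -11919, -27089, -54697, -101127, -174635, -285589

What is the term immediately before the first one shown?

-1277

First differences: -7484, -15170, -27608, -46430, -73508, -110954
Second differences: -7686, -12438, -18822, -27078, -37446
Third differences: -4752, -6384, -8256, -10368
Fourth differences: -1632, -1872, -2112
Fifth differences: -240, -240
The fifth differences are constant at -240.
Work back: -1632 + 240 = -1392;  -4752 + 1392 = -3360;  -7686 + 3360 = -4326;  -7484 + 4326 = -3158;  -4435 + 3158 = -1277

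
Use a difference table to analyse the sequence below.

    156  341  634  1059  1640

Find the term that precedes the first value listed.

55

185  293  425  581
108  132  156
24  24
The third differences are constant at 24.
Work back: 108 − 24 = 84;  185 − 84 = 101;  156 − 101 = 55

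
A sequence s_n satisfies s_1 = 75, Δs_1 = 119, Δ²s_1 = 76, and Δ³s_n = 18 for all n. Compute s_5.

Build the table forward from the leading diagonal:
D3: 18, 18, 18, 18, 18
D2: 76, 94, 112, 130, 148
D1: 119, 195, 289, 401, 531
s: 75, 194, 389, 678, 1079

1079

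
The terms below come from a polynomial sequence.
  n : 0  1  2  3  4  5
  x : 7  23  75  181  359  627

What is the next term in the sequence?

Δ: 16 , 52 , 106 , 178 , 268
Δ²: 36 , 54 , 72 , 90
Δ³: 18 , 18 , 18
The third differences are constant (18).
90 + 18 = 108;  268 + 108 = 376;  627 + 376 = 1003

1003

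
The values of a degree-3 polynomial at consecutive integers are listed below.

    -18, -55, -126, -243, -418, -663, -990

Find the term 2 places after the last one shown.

-1938

Δ: -37  -71  -117  -175  -245  -327
Δ²: -34  -46  -58  -70  -82
Δ³: -12  -12  -12  -12
Third differences constant at -12.
-82 − 12 = -94;  -327 − 94 = -421;  -990 − 421 = -1411
-94 − 12 = -106;  -421 − 106 = -527;  -1411 − 527 = -1938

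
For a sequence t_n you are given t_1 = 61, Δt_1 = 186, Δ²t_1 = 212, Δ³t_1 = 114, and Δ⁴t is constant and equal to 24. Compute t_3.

645

Build the table forward from the leading diagonal:
D4: 24, 24, 24
D3: 114, 138, 162
D2: 212, 326, 464
D1: 186, 398, 724
t: 61, 247, 645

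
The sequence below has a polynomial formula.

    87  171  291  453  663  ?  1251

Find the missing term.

927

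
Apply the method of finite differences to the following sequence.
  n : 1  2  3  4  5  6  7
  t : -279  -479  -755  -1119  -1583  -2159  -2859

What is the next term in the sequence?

-3695

First differences: -200 , -276 , -364 , -464 , -576 , -700
Second differences: -76 , -88 , -100 , -112 , -124
Third differences: -12 , -12 , -12 , -12
Constant third difference = -12, so extend:
-124 − 12 = -136;  -700 − 136 = -836;  -2859 − 836 = -3695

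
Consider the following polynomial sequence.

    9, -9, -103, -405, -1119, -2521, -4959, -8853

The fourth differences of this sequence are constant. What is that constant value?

-72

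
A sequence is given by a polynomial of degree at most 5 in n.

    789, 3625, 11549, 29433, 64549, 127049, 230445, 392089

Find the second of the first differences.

7924

D1: 2836, 7924, 17884, 35116, 62500, 103396, 161644
D2: 5088, 9960, 17232, 27384, 40896, 58248
D3: 4872, 7272, 10152, 13512, 17352
D4: 2400, 2880, 3360, 3840
D5: 480, 480, 480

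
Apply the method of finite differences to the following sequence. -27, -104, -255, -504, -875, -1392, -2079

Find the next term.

-2960

First differences: -77  -151  -249  -371  -517  -687
Second differences: -74  -98  -122  -146  -170
Third differences: -24  -24  -24  -24
The third differences are constant (-24).
-170 − 24 = -194;  -687 − 194 = -881;  -2079 − 881 = -2960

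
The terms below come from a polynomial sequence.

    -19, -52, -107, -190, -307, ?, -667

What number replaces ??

Using the first 5 terms:
D1: -33, -55, -83, -117
D2: -22, -28, -34
D3: -6, -6
Constant third difference = -6.
Extend forward: -34 − 6 = -40;  -117 − 40 = -157;  -307 − 157 = -464

-464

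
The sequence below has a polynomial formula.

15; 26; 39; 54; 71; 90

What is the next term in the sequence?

111

D1: 11, 13, 15, 17, 19
D2: 2, 2, 2, 2
The second differences are constant (2).
19 + 2 = 21;  90 + 21 = 111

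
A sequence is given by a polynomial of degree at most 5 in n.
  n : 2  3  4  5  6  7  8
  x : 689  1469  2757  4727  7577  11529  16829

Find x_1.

267

780, 1288, 1970, 2850, 3952, 5300
508, 682, 880, 1102, 1348
174, 198, 222, 246
24, 24, 24
The fourth differences are constant at 24.
Work back: 174 − 24 = 150;  508 − 150 = 358;  780 − 358 = 422;  689 − 422 = 267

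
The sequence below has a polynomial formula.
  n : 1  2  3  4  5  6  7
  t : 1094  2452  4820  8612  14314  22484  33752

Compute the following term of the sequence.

Δ: 1358, 2368, 3792, 5702, 8170, 11268
Δ²: 1010, 1424, 1910, 2468, 3098
Δ³: 414, 486, 558, 630
Δ⁴: 72, 72, 72
Constant fourth difference = 72, so extend:
630 + 72 = 702;  3098 + 702 = 3800;  11268 + 3800 = 15068;  33752 + 15068 = 48820

48820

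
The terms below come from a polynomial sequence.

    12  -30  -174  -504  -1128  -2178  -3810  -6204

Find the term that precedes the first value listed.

First differences: -42, -144, -330, -624, -1050, -1632, -2394
Second differences: -102, -186, -294, -426, -582, -762
Third differences: -84, -108, -132, -156, -180
Fourth differences: -24, -24, -24, -24
The fourth differences are constant at -24.
Work back: -84 + 24 = -60;  -102 + 60 = -42;  -42 + 42 = 0;  12 + 0 = 12

12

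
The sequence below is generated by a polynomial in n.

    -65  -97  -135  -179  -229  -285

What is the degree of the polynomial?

-32, -38, -44, -50, -56
-6, -6, -6, -6
The second differences are constant, so the polynomial has degree 2.

2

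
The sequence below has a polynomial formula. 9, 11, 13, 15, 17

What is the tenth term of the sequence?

27

First differences: 2, 2, 2, 2
Constant first difference = 2, so extend:
17 + 2 = 19
19 + 2 = 21
21 + 2 = 23
23 + 2 = 25
25 + 2 = 27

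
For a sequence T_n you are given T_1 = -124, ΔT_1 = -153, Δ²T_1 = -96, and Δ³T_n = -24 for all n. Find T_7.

Build the table forward from the leading diagonal:
D3: -24, -24, -24, -24, -24, -24, -24
D2: -96, -120, -144, -168, -192, -216, -240
D1: -153, -249, -369, -513, -681, -873, -1089
T: -124, -277, -526, -895, -1408, -2089, -2962

-2962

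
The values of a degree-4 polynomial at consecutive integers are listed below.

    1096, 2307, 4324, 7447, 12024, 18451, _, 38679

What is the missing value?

Using the first 6 terms:
1211  2017  3123  4577  6427
806  1106  1454  1850
300  348  396
48  48
Constant fourth difference = 48.
Extend forward: 396 + 48 = 444;  1850 + 444 = 2294;  6427 + 2294 = 8721;  18451 + 8721 = 27172

27172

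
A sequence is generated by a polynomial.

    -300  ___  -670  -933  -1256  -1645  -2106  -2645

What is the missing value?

Using the last 6 terms:
Δ: -263  -323  -389  -461  -539
Δ²: -60  -66  -72  -78
Δ³: -6  -6  -6
Constant third difference = -6.
Extend backward: -60 + 6 = -54;  -263 + 54 = -209;  -670 + 209 = -461

-461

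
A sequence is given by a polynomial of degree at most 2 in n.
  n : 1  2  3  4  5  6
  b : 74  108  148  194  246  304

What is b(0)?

46

First differences: 34  40  46  52  58
Second differences: 6  6  6  6
The second differences are constant at 6.
Work back: 34 − 6 = 28;  74 − 28 = 46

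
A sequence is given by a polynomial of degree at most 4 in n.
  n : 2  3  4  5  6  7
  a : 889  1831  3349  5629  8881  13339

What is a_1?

361

Δ: 942  1518  2280  3252  4458
Δ²: 576  762  972  1206
Δ³: 186  210  234
Δ⁴: 24  24
The fourth differences are constant at 24.
Work back: 186 − 24 = 162;  576 − 162 = 414;  942 − 414 = 528;  889 − 528 = 361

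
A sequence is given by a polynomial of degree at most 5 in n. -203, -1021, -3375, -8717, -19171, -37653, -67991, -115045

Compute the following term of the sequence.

D1: -818, -2354, -5342, -10454, -18482, -30338, -47054
D2: -1536, -2988, -5112, -8028, -11856, -16716
D3: -1452, -2124, -2916, -3828, -4860
D4: -672, -792, -912, -1032
D5: -120, -120, -120
Fifth differences constant at -120.
-1032 − 120 = -1152;  -4860 − 1152 = -6012;  -16716 − 6012 = -22728;  -47054 − 22728 = -69782;  -115045 − 69782 = -184827

-184827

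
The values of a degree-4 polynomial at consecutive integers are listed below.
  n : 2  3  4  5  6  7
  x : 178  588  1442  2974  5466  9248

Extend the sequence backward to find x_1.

26

First differences: 410, 854, 1532, 2492, 3782
Second differences: 444, 678, 960, 1290
Third differences: 234, 282, 330
Fourth differences: 48, 48
The fourth differences are constant at 48.
Work back: 234 − 48 = 186;  444 − 186 = 258;  410 − 258 = 152;  178 − 152 = 26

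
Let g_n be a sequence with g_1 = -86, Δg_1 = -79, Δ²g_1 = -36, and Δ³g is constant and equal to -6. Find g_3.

Build the table forward from the leading diagonal:
Δ³: -6, -6, -6
Δ²: -36, -42, -48
Δ: -79, -115, -157
g: -86, -165, -280

-280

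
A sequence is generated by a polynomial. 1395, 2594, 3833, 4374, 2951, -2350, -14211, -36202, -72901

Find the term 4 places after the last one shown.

-500337

D1: 1199  1239  541  -1423  -5301  -11861  -21991  -36699
D2: 40  -698  -1964  -3878  -6560  -10130  -14708
D3: -738  -1266  -1914  -2682  -3570  -4578
D4: -528  -648  -768  -888  -1008
D5: -120  -120  -120  -120
Constant fifth difference = -120, so extend:
-1008 − 120 = -1128;  -4578 − 1128 = -5706;  -14708 − 5706 = -20414;  -36699 − 20414 = -57113;  -72901 − 57113 = -130014
-1128 − 120 = -1248;  -5706 − 1248 = -6954;  -20414 − 6954 = -27368;  -57113 − 27368 = -84481;  -130014 − 84481 = -214495
-1248 − 120 = -1368;  -6954 − 1368 = -8322;  -27368 − 8322 = -35690;  -84481 − 35690 = -120171;  -214495 − 120171 = -334666
-1368 − 120 = -1488;  -8322 − 1488 = -9810;  -35690 − 9810 = -45500;  -120171 − 45500 = -165671;  -334666 − 165671 = -500337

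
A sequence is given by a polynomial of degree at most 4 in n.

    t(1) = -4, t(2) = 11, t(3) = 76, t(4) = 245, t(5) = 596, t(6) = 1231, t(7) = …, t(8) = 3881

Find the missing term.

2276

Using the first 6 terms:
D1: 15, 65, 169, 351, 635
D2: 50, 104, 182, 284
D3: 54, 78, 102
D4: 24, 24
Constant fourth difference = 24.
Extend forward: 102 + 24 = 126;  284 + 126 = 410;  635 + 410 = 1045;  1231 + 1045 = 2276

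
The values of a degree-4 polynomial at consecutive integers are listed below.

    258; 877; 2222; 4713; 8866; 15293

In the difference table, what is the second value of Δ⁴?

96

First differences: 619, 1345, 2491, 4153, 6427
Second differences: 726, 1146, 1662, 2274
Third differences: 420, 516, 612
Fourth differences: 96, 96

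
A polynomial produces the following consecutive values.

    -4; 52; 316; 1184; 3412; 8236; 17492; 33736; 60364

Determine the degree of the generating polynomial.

56, 264, 868, 2228, 4824, 9256, 16244, 26628
208, 604, 1360, 2596, 4432, 6988, 10384
396, 756, 1236, 1836, 2556, 3396
360, 480, 600, 720, 840
120, 120, 120, 120
The fifth differences are constant, so the polynomial has degree 5.

5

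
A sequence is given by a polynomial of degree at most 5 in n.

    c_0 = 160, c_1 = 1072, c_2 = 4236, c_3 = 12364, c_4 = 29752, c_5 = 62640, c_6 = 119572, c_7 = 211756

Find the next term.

353424

Δ: 912  3164  8128  17388  32888  56932  92184
Δ²: 2252  4964  9260  15500  24044  35252
Δ³: 2712  4296  6240  8544  11208
Δ⁴: 1584  1944  2304  2664
Δ⁵: 360  360  360
Fifth differences constant at 360.
2664 + 360 = 3024;  11208 + 3024 = 14232;  35252 + 14232 = 49484;  92184 + 49484 = 141668;  211756 + 141668 = 353424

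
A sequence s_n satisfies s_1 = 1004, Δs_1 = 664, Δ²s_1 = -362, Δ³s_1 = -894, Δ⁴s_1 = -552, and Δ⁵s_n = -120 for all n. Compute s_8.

Build the table forward from the leading diagonal:
D5: -120  -120  -120  -120  -120  -120  -120  -120
D4: -552  -672  -792  -912  -1032  -1152  -1272  -1392
D3: -894  -1446  -2118  -2910  -3822  -4854  -6006  -7278
D2: -362  -1256  -2702  -4820  -7730  -11552  -16406  -22412
D1: 664  302  -954  -3656  -8476  -16206  -27758  -44164
s: 1004  1668  1970  1016  -2640  -11116  -27322  -55080

-55080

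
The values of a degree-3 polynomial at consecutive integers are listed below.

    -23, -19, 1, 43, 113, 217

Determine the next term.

First differences: 4, 20, 42, 70, 104
Second differences: 16, 22, 28, 34
Third differences: 6, 6, 6
Third differences constant at 6.
34 + 6 = 40;  104 + 40 = 144;  217 + 144 = 361

361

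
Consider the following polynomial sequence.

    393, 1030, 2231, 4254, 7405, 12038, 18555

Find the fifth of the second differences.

1884

Δ: 637, 1201, 2023, 3151, 4633, 6517
Δ²: 564, 822, 1128, 1482, 1884
Δ³: 258, 306, 354, 402
Δ⁴: 48, 48, 48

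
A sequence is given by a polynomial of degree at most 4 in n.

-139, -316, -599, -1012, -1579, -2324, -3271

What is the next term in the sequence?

-4444

First differences: -177  -283  -413  -567  -745  -947
Second differences: -106  -130  -154  -178  -202
Third differences: -24  -24  -24  -24
Constant third difference = -24, so extend:
-202 − 24 = -226;  -947 − 226 = -1173;  -3271 − 1173 = -4444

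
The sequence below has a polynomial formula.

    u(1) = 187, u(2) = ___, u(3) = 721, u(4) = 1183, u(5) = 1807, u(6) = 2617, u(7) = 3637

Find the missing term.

Using the last 5 terms:
First differences: 462  624  810  1020
Second differences: 162  186  210
Third differences: 24  24
Constant third difference = 24.
Extend backward: 162 − 24 = 138;  462 − 138 = 324;  721 − 324 = 397

397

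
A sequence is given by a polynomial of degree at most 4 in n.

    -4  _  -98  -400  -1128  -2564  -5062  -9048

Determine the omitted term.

-12

Using the last 6 terms:
D1: -302  -728  -1436  -2498  -3986
D2: -426  -708  -1062  -1488
D3: -282  -354  -426
D4: -72  -72
Constant fourth difference = -72.
Extend backward: -282 + 72 = -210;  -426 + 210 = -216;  -302 + 216 = -86;  -98 + 86 = -12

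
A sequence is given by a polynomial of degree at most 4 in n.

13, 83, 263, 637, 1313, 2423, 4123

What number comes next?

Δ: 70, 180, 374, 676, 1110, 1700
Δ²: 110, 194, 302, 434, 590
Δ³: 84, 108, 132, 156
Δ⁴: 24, 24, 24
The fourth differences are constant (24).
156 + 24 = 180;  590 + 180 = 770;  1700 + 770 = 2470;  4123 + 2470 = 6593

6593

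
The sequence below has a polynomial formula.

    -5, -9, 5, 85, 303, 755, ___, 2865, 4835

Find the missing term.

1561

Using the first 6 terms:
Δ: -4  14  80  218  452
Δ²: 18  66  138  234
Δ³: 48  72  96
Δ⁴: 24  24
Constant fourth difference = 24.
Extend forward: 96 + 24 = 120;  234 + 120 = 354;  452 + 354 = 806;  755 + 806 = 1561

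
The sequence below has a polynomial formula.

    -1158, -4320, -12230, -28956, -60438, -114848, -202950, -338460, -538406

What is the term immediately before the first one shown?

-188

-3162  -7910  -16726  -31482  -54410  -88102  -135510  -199946
-4748  -8816  -14756  -22928  -33692  -47408  -64436
-4068  -5940  -8172  -10764  -13716  -17028
-1872  -2232  -2592  -2952  -3312
-360  -360  -360  -360
The fifth differences are constant at -360.
Work back: -1872 + 360 = -1512;  -4068 + 1512 = -2556;  -4748 + 2556 = -2192;  -3162 + 2192 = -970;  -1158 + 970 = -188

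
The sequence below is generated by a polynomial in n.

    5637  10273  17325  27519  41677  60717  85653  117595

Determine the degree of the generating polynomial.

Δ: 4636, 7052, 10194, 14158, 19040, 24936, 31942
Δ²: 2416, 3142, 3964, 4882, 5896, 7006
Δ³: 726, 822, 918, 1014, 1110
Δ⁴: 96, 96, 96, 96
The fourth differences are constant, so the polynomial has degree 4.

4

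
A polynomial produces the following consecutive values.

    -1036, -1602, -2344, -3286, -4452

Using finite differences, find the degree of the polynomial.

3

First differences: -566, -742, -942, -1166
Second differences: -176, -200, -224
Third differences: -24, -24
The third differences are constant, so the polynomial has degree 3.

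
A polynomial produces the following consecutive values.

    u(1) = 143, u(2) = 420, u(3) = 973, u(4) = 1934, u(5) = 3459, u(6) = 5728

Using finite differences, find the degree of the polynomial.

277, 553, 961, 1525, 2269
276, 408, 564, 744
132, 156, 180
24, 24
The fourth differences are constant, so the polynomial has degree 4.

4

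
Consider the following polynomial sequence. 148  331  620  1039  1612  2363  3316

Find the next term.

Δ: 183, 289, 419, 573, 751, 953
Δ²: 106, 130, 154, 178, 202
Δ³: 24, 24, 24, 24
Constant third difference = 24, so extend:
202 + 24 = 226;  953 + 226 = 1179;  3316 + 1179 = 4495

4495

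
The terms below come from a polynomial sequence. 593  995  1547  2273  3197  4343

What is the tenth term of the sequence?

Δ: 402 , 552 , 726 , 924 , 1146
Δ²: 150 , 174 , 198 , 222
Δ³: 24 , 24 , 24
The third differences are constant (24).
222 + 24 = 246;  1146 + 246 = 1392;  4343 + 1392 = 5735
246 + 24 = 270;  1392 + 270 = 1662;  5735 + 1662 = 7397
270 + 24 = 294;  1662 + 294 = 1956;  7397 + 1956 = 9353
294 + 24 = 318;  1956 + 318 = 2274;  9353 + 2274 = 11627

11627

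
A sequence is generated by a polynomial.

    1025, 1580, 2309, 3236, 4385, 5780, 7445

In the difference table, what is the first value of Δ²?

D1: 555, 729, 927, 1149, 1395, 1665
D2: 174, 198, 222, 246, 270
D3: 24, 24, 24, 24

174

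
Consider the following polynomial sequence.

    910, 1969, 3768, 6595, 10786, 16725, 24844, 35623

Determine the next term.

1059  1799  2827  4191  5939  8119  10779
740  1028  1364  1748  2180  2660
288  336  384  432  480
48  48  48  48
Fourth differences constant at 48.
480 + 48 = 528;  2660 + 528 = 3188;  10779 + 3188 = 13967;  35623 + 13967 = 49590

49590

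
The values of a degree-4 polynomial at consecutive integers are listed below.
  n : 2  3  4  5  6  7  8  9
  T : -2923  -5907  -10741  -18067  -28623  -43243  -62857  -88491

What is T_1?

First differences: -2984, -4834, -7326, -10556, -14620, -19614, -25634
Second differences: -1850, -2492, -3230, -4064, -4994, -6020
Third differences: -642, -738, -834, -930, -1026
Fourth differences: -96, -96, -96, -96
The fourth differences are constant at -96.
Work back: -642 + 96 = -546;  -1850 + 546 = -1304;  -2984 + 1304 = -1680;  -2923 + 1680 = -1243

-1243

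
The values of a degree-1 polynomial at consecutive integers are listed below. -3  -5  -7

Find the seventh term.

First differences: -2  -2
The first differences are constant (-2).
-7 − 2 = -9
-9 − 2 = -11
-11 − 2 = -13
-13 − 2 = -15

-15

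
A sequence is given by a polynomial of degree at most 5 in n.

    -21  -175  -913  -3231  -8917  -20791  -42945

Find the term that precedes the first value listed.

Δ: -154, -738, -2318, -5686, -11874, -22154
Δ²: -584, -1580, -3368, -6188, -10280
Δ³: -996, -1788, -2820, -4092
Δ⁴: -792, -1032, -1272
Δ⁵: -240, -240
The fifth differences are constant at -240.
Work back: -792 + 240 = -552;  -996 + 552 = -444;  -584 + 444 = -140;  -154 + 140 = -14;  -21 + 14 = -7

-7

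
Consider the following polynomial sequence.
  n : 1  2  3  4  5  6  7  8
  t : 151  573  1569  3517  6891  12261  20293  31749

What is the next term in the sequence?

422, 996, 1948, 3374, 5370, 8032, 11456
574, 952, 1426, 1996, 2662, 3424
378, 474, 570, 666, 762
96, 96, 96, 96
Fourth differences constant at 96.
762 + 96 = 858;  3424 + 858 = 4282;  11456 + 4282 = 15738;  31749 + 15738 = 47487

47487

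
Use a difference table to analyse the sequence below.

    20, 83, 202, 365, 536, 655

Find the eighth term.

D1: 63, 119, 163, 171, 119
D2: 56, 44, 8, -52
D3: -12, -36, -60
D4: -24, -24
Constant fourth difference = -24, so extend:
-60 − 24 = -84;  -52 − 84 = -136;  119 − 136 = -17;  655 − 17 = 638
-84 − 24 = -108;  -136 − 108 = -244;  -17 − 244 = -261;  638 − 261 = 377

377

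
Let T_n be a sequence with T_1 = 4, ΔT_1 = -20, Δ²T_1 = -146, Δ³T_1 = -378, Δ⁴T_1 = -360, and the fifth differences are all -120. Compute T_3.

-182

Build the table forward from the leading diagonal:
D5: -120  -120  -120
D4: -360  -480  -600
D3: -378  -738  -1218
D2: -146  -524  -1262
D1: -20  -166  -690
T: 4  -16  -182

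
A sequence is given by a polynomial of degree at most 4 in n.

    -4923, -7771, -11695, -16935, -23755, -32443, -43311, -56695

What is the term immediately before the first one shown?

-2848  -3924  -5240  -6820  -8688  -10868  -13384
-1076  -1316  -1580  -1868  -2180  -2516
-240  -264  -288  -312  -336
-24  -24  -24  -24
The fourth differences are constant at -24.
Work back: -240 + 24 = -216;  -1076 + 216 = -860;  -2848 + 860 = -1988;  -4923 + 1988 = -2935

-2935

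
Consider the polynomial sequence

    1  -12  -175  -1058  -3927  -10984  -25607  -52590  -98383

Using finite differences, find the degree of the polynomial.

D1: -13, -163, -883, -2869, -7057, -14623, -26983, -45793
D2: -150, -720, -1986, -4188, -7566, -12360, -18810
D3: -570, -1266, -2202, -3378, -4794, -6450
D4: -696, -936, -1176, -1416, -1656
D5: -240, -240, -240, -240
The fifth differences are constant, so the polynomial has degree 5.

5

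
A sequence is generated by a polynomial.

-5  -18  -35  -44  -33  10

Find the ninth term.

451

Δ: -13 , -17 , -9 , 11 , 43
Δ²: -4 , 8 , 20 , 32
Δ³: 12 , 12 , 12
Constant third difference = 12, so extend:
32 + 12 = 44;  43 + 44 = 87;  10 + 87 = 97
44 + 12 = 56;  87 + 56 = 143;  97 + 143 = 240
56 + 12 = 68;  143 + 68 = 211;  240 + 211 = 451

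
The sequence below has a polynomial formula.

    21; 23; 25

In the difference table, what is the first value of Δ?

Δ: 2, 2

2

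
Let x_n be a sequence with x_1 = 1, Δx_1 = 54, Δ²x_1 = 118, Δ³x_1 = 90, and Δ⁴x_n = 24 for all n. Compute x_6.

2471

Build the table forward from the leading diagonal:
Δ⁴: 24  24  24  24  24  24
Δ³: 90  114  138  162  186  210
Δ²: 118  208  322  460  622  808
Δ: 54  172  380  702  1162  1784
x: 1  55  227  607  1309  2471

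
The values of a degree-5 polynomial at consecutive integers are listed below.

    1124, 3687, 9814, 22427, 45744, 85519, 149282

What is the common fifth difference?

Δ: 2563, 6127, 12613, 23317, 39775, 63763
Δ²: 3564, 6486, 10704, 16458, 23988
Δ³: 2922, 4218, 5754, 7530
Δ⁴: 1296, 1536, 1776
Δ⁵: 240, 240

240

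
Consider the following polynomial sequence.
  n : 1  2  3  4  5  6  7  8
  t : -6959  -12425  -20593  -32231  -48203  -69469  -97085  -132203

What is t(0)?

D1: -5466, -8168, -11638, -15972, -21266, -27616, -35118
D2: -2702, -3470, -4334, -5294, -6350, -7502
D3: -768, -864, -960, -1056, -1152
D4: -96, -96, -96, -96
The fourth differences are constant at -96.
Work back: -768 + 96 = -672;  -2702 + 672 = -2030;  -5466 + 2030 = -3436;  -6959 + 3436 = -3523

-3523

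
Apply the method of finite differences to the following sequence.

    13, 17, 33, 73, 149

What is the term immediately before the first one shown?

9

D1: 4, 16, 40, 76
D2: 12, 24, 36
D3: 12, 12
The third differences are constant at 12.
Work back: 12 − 12 = 0;  4 + 0 = 4;  13 − 4 = 9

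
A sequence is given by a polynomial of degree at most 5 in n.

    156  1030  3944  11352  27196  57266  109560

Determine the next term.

874  2914  7408  15844  30070  52294
2040  4494  8436  14226  22224
2454  3942  5790  7998
1488  1848  2208
360  360
Constant fifth difference = 360, so extend:
2208 + 360 = 2568;  7998 + 2568 = 10566;  22224 + 10566 = 32790;  52294 + 32790 = 85084;  109560 + 85084 = 194644

194644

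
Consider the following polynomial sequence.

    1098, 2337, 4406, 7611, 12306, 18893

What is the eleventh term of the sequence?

97638

Δ: 1239, 2069, 3205, 4695, 6587
Δ²: 830, 1136, 1490, 1892
Δ³: 306, 354, 402
Δ⁴: 48, 48
Fourth differences constant at 48.
402 + 48 = 450;  1892 + 450 = 2342;  6587 + 2342 = 8929;  18893 + 8929 = 27822
450 + 48 = 498;  2342 + 498 = 2840;  8929 + 2840 = 11769;  27822 + 11769 = 39591
498 + 48 = 546;  2840 + 546 = 3386;  11769 + 3386 = 15155;  39591 + 15155 = 54746
546 + 48 = 594;  3386 + 594 = 3980;  15155 + 3980 = 19135;  54746 + 19135 = 73881
594 + 48 = 642;  3980 + 642 = 4622;  19135 + 4622 = 23757;  73881 + 23757 = 97638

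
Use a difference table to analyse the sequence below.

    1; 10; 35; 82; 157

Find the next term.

Δ: 9, 25, 47, 75
Δ²: 16, 22, 28
Δ³: 6, 6
Constant third difference = 6, so extend:
28 + 6 = 34;  75 + 34 = 109;  157 + 109 = 266

266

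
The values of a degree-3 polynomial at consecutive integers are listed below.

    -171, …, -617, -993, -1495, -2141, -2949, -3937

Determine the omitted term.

Using the last 6 terms:
-376  -502  -646  -808  -988
-126  -144  -162  -180
-18  -18  -18
Constant third difference = -18.
Extend backward: -126 + 18 = -108;  -376 + 108 = -268;  -617 + 268 = -349

-349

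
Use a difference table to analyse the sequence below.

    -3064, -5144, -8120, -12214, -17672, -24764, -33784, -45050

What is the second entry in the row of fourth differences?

First differences: -2080, -2976, -4094, -5458, -7092, -9020, -11266
Second differences: -896, -1118, -1364, -1634, -1928, -2246
Third differences: -222, -246, -270, -294, -318
Fourth differences: -24, -24, -24, -24

-24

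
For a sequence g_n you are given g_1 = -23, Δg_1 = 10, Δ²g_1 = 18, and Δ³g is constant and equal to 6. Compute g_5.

149

Build the table forward from the leading diagonal:
D3: 6, 6, 6, 6, 6
D2: 18, 24, 30, 36, 42
D1: 10, 28, 52, 82, 118
g: -23, -13, 15, 67, 149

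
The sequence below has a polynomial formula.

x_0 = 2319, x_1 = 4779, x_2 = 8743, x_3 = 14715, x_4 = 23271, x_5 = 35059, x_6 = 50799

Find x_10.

170199

2460, 3964, 5972, 8556, 11788, 15740
1504, 2008, 2584, 3232, 3952
504, 576, 648, 720
72, 72, 72
Constant fourth difference = 72, so extend:
720 + 72 = 792;  3952 + 792 = 4744;  15740 + 4744 = 20484;  50799 + 20484 = 71283
792 + 72 = 864;  4744 + 864 = 5608;  20484 + 5608 = 26092;  71283 + 26092 = 97375
864 + 72 = 936;  5608 + 936 = 6544;  26092 + 6544 = 32636;  97375 + 32636 = 130011
936 + 72 = 1008;  6544 + 1008 = 7552;  32636 + 7552 = 40188;  130011 + 40188 = 170199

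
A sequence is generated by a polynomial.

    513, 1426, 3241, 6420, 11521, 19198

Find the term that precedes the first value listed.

136

913  1815  3179  5101  7677
902  1364  1922  2576
462  558  654
96  96
The fourth differences are constant at 96.
Work back: 462 − 96 = 366;  902 − 366 = 536;  913 − 536 = 377;  513 − 377 = 136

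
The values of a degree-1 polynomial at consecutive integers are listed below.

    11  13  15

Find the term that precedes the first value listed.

2, 2
The first differences are constant at 2.
Work back: 11 − 2 = 9

9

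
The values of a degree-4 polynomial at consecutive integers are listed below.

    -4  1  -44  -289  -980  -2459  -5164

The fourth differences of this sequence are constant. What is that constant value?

D1: 5, -45, -245, -691, -1479, -2705
D2: -50, -200, -446, -788, -1226
D3: -150, -246, -342, -438
D4: -96, -96, -96

-96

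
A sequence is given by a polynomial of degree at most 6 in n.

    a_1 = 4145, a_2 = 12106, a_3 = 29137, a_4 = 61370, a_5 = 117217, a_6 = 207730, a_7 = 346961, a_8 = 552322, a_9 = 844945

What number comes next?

D1: 7961, 17031, 32233, 55847, 90513, 139231, 205361, 292623
D2: 9070, 15202, 23614, 34666, 48718, 66130, 87262
D3: 6132, 8412, 11052, 14052, 17412, 21132
D4: 2280, 2640, 3000, 3360, 3720
D5: 360, 360, 360, 360
The fifth differences are constant (360).
3720 + 360 = 4080;  21132 + 4080 = 25212;  87262 + 25212 = 112474;  292623 + 112474 = 405097;  844945 + 405097 = 1250042

1250042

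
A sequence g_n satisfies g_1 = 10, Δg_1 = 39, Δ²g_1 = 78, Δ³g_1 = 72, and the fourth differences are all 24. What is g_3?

166

Build the table forward from the leading diagonal:
D4: 24, 24, 24
D3: 72, 96, 120
D2: 78, 150, 246
D1: 39, 117, 267
g: 10, 49, 166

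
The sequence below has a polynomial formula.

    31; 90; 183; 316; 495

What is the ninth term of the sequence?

1791

First differences: 59  93  133  179
Second differences: 34  40  46
Third differences: 6  6
Constant third difference = 6, so extend:
46 + 6 = 52;  179 + 52 = 231;  495 + 231 = 726
52 + 6 = 58;  231 + 58 = 289;  726 + 289 = 1015
58 + 6 = 64;  289 + 64 = 353;  1015 + 353 = 1368
64 + 6 = 70;  353 + 70 = 423;  1368 + 423 = 1791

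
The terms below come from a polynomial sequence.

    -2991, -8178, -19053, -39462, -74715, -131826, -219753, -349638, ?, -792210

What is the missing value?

Using the first 8 terms:
Δ: -5187, -10875, -20409, -35253, -57111, -87927, -129885
Δ²: -5688, -9534, -14844, -21858, -30816, -41958
Δ³: -3846, -5310, -7014, -8958, -11142
Δ⁴: -1464, -1704, -1944, -2184
Δ⁵: -240, -240, -240
Constant fifth difference = -240.
Extend forward: -2184 − 240 = -2424;  -11142 − 2424 = -13566;  -41958 − 13566 = -55524;  -129885 − 55524 = -185409;  -349638 − 185409 = -535047

-535047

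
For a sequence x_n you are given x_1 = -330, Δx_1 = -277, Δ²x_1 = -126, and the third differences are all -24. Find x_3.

Build the table forward from the leading diagonal:
Δ³: -24  -24  -24
Δ²: -126  -150  -174
Δ: -277  -403  -553
x: -330  -607  -1010

-1010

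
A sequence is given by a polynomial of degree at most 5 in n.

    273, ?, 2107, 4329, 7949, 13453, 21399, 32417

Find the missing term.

Using the last 6 terms:
D1: 2222  3620  5504  7946  11018
D2: 1398  1884  2442  3072
D3: 486  558  630
D4: 72  72
Constant fourth difference = 72.
Extend backward: 486 − 72 = 414;  1398 − 414 = 984;  2222 − 984 = 1238;  2107 − 1238 = 869

869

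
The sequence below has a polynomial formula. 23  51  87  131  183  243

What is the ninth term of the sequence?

471

D1: 28, 36, 44, 52, 60
D2: 8, 8, 8, 8
Second differences constant at 8.
60 + 8 = 68;  243 + 68 = 311
68 + 8 = 76;  311 + 76 = 387
76 + 8 = 84;  387 + 84 = 471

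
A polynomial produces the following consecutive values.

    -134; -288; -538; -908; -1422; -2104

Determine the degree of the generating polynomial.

First differences: -154, -250, -370, -514, -682
Second differences: -96, -120, -144, -168
Third differences: -24, -24, -24
The third differences are constant, so the polynomial has degree 3.

3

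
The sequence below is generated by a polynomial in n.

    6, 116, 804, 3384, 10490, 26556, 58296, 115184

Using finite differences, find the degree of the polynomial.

5

D1: 110, 688, 2580, 7106, 16066, 31740, 56888
D2: 578, 1892, 4526, 8960, 15674, 25148
D3: 1314, 2634, 4434, 6714, 9474
D4: 1320, 1800, 2280, 2760
D5: 480, 480, 480
The fifth differences are constant, so the polynomial has degree 5.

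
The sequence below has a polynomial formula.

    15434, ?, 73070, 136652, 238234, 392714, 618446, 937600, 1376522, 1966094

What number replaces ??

35686

Using the last 8 terms:
Δ: 63582, 101582, 154480, 225732, 319154, 438922, 589572
Δ²: 38000, 52898, 71252, 93422, 119768, 150650
Δ³: 14898, 18354, 22170, 26346, 30882
Δ⁴: 3456, 3816, 4176, 4536
Δ⁵: 360, 360, 360
Constant fifth difference = 360.
Extend backward: 3456 − 360 = 3096;  14898 − 3096 = 11802;  38000 − 11802 = 26198;  63582 − 26198 = 37384;  73070 − 37384 = 35686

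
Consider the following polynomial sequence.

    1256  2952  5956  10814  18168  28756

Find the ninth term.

D1: 1696, 3004, 4858, 7354, 10588
D2: 1308, 1854, 2496, 3234
D3: 546, 642, 738
D4: 96, 96
Fourth differences constant at 96.
738 + 96 = 834;  3234 + 834 = 4068;  10588 + 4068 = 14656;  28756 + 14656 = 43412
834 + 96 = 930;  4068 + 930 = 4998;  14656 + 4998 = 19654;  43412 + 19654 = 63066
930 + 96 = 1026;  4998 + 1026 = 6024;  19654 + 6024 = 25678;  63066 + 25678 = 88744

88744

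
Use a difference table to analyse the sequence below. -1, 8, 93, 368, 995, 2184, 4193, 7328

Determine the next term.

11943

9 , 85 , 275 , 627 , 1189 , 2009 , 3135
76 , 190 , 352 , 562 , 820 , 1126
114 , 162 , 210 , 258 , 306
48 , 48 , 48 , 48
Constant fourth difference = 48, so extend:
306 + 48 = 354;  1126 + 354 = 1480;  3135 + 1480 = 4615;  7328 + 4615 = 11943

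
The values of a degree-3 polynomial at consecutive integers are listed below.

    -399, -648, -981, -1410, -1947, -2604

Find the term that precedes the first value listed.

-222

First differences: -249, -333, -429, -537, -657
Second differences: -84, -96, -108, -120
Third differences: -12, -12, -12
The third differences are constant at -12.
Work back: -84 + 12 = -72;  -249 + 72 = -177;  -399 + 177 = -222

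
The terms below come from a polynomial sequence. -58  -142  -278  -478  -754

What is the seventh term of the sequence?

Δ: -84, -136, -200, -276
Δ²: -52, -64, -76
Δ³: -12, -12
The third differences are constant (-12).
-76 − 12 = -88;  -276 − 88 = -364;  -754 − 364 = -1118
-88 − 12 = -100;  -364 − 100 = -464;  -1118 − 464 = -1582

-1582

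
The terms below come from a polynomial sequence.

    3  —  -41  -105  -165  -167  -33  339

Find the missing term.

Using the last 6 terms:
-64, -60, -2, 134, 372
4, 58, 136, 238
54, 78, 102
24, 24
Constant fourth difference = 24.
Extend backward: 54 − 24 = 30;  4 − 30 = -26;  -64 + 26 = -38;  -41 + 38 = -3

-3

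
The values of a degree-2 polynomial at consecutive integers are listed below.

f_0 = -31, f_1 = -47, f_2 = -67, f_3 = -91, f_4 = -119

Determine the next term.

D1: -16, -20, -24, -28
D2: -4, -4, -4
Second differences constant at -4.
-28 − 4 = -32;  -119 − 32 = -151

-151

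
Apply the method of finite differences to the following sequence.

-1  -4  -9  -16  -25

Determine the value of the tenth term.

-100

First differences: -3, -5, -7, -9
Second differences: -2, -2, -2
Constant second difference = -2, so extend:
-9 − 2 = -11;  -25 − 11 = -36
-11 − 2 = -13;  -36 − 13 = -49
-13 − 2 = -15;  -49 − 15 = -64
-15 − 2 = -17;  -64 − 17 = -81
-17 − 2 = -19;  -81 − 19 = -100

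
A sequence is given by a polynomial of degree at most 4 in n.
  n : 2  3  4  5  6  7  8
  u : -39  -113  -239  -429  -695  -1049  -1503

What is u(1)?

-5

Δ: -74  -126  -190  -266  -354  -454
Δ²: -52  -64  -76  -88  -100
Δ³: -12  -12  -12  -12
The third differences are constant at -12.
Work back: -52 + 12 = -40;  -74 + 40 = -34;  -39 + 34 = -5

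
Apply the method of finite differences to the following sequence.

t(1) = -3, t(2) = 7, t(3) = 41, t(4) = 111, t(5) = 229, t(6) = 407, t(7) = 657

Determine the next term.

991

Δ: 10, 34, 70, 118, 178, 250
Δ²: 24, 36, 48, 60, 72
Δ³: 12, 12, 12, 12
The third differences are constant (12).
72 + 12 = 84;  250 + 84 = 334;  657 + 334 = 991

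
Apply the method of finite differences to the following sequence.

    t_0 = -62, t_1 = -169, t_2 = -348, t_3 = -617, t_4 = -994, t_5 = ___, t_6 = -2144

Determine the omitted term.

-1497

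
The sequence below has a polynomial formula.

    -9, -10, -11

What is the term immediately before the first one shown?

-8

First differences: -1, -1
The first differences are constant at -1.
Work back: -9 + 1 = -8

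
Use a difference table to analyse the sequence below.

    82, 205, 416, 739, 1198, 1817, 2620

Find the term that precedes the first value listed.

First differences: 123  211  323  459  619  803
Second differences: 88  112  136  160  184
Third differences: 24  24  24  24
The third differences are constant at 24.
Work back: 88 − 24 = 64;  123 − 64 = 59;  82 − 59 = 23

23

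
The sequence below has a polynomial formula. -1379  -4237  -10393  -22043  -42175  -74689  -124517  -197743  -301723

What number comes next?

-445205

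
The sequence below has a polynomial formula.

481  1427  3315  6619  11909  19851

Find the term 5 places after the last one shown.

129371

First differences: 946, 1888, 3304, 5290, 7942
Second differences: 942, 1416, 1986, 2652
Third differences: 474, 570, 666
Fourth differences: 96, 96
Fourth differences constant at 96.
666 + 96 = 762;  2652 + 762 = 3414;  7942 + 3414 = 11356;  19851 + 11356 = 31207
762 + 96 = 858;  3414 + 858 = 4272;  11356 + 4272 = 15628;  31207 + 15628 = 46835
858 + 96 = 954;  4272 + 954 = 5226;  15628 + 5226 = 20854;  46835 + 20854 = 67689
954 + 96 = 1050;  5226 + 1050 = 6276;  20854 + 6276 = 27130;  67689 + 27130 = 94819
1050 + 96 = 1146;  6276 + 1146 = 7422;  27130 + 7422 = 34552;  94819 + 34552 = 129371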